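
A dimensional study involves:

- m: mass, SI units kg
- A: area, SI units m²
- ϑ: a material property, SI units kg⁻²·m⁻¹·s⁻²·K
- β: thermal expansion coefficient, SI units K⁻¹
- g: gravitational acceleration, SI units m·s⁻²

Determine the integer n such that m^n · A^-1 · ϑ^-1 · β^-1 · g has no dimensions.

Balance the M exponent: (1)·n from m, plus −(0) − (-2) − (0) + (0) = 2 from the rest, must sum to zero.
n + 2 = 0, so n = -2.

-2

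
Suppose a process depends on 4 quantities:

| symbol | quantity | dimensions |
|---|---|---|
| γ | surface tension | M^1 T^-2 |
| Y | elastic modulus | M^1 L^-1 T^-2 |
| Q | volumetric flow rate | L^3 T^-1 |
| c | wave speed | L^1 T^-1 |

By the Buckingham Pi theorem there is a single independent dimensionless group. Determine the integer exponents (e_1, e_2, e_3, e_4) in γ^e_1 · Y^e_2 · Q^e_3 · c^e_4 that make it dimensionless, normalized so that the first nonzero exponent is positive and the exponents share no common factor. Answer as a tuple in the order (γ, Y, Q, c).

(2, -2, -1, 1)

M: e_1·(1) + e_2·(1) + e_3·(0) + e_4·(0) = 0
L: e_1·(0) + e_2·(-1) + e_3·(3) + e_4·(1) = 0
T: e_1·(-2) + e_2·(-2) + e_3·(-1) + e_4·(-1) = 0
Solving this homogeneous linear system for the smallest-integer solution (first nonzero entry positive) gives (2, -2, -1, 1).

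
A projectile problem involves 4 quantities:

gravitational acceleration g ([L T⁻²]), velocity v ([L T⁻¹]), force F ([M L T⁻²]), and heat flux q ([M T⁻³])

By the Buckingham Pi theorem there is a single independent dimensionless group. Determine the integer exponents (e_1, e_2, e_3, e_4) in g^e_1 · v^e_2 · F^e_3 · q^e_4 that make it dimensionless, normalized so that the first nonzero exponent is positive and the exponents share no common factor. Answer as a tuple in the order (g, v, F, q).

(2, -3, 1, -1)

M: e_1·(0) + e_2·(0) + e_3·(1) + e_4·(1) = 0
L: e_1·(1) + e_2·(1) + e_3·(1) + e_4·(0) = 0
T: e_1·(-2) + e_2·(-1) + e_3·(-2) + e_4·(-3) = 0
Solving this homogeneous linear system for the smallest-integer solution (first nonzero entry positive) gives (2, -3, 1, -1).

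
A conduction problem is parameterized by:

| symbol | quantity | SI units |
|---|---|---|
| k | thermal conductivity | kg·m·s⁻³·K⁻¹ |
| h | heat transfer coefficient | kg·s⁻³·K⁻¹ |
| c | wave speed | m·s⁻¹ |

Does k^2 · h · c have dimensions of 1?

Sum the exponent of each base dimension across the product:
  M: 2·[k]_M + [h]_M + [c]_M = 2·(1) + (1) + (0) = 3
  L: 2·[k]_L + [h]_L + [c]_L = 2·(1) + (0) + (1) = 3
  T: 2·[k]_T + [h]_T + [c]_T = 2·(-3) + (-3) + (-1) = -10
  Θ: 2·[k]_Θ + [h]_Θ + [c]_Θ = 2·(-1) + (-1) + (0) = -3
Net dimensions [M³ L³ T⁻¹⁰ Θ⁻³] ≠ [1] — not dimensionless.

no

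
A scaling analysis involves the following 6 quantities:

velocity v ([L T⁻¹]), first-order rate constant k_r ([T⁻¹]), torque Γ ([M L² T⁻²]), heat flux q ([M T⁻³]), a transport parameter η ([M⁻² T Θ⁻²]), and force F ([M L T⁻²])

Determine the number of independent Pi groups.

There are 6 variables and 4 base dimensions (M, L, T, Θ).
The dimension matrix has rank 4.
Independent dimensionless groups: 6 − 4 = 2.

2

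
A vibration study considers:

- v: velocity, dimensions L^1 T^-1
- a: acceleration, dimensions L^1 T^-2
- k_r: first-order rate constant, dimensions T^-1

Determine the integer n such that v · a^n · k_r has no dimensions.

-1

Balance the L exponent: (1)·n from a, plus (1) + (0) = 1 from the rest, must sum to zero.
n + 1 = 0, so n = -1.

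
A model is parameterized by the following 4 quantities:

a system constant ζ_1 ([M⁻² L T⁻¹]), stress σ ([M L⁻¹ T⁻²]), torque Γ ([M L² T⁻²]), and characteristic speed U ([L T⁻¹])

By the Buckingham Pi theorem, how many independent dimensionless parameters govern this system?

1

There are 4 variables and 3 base dimensions (M, L, T).
The dimension matrix has rank 3.
Independent dimensionless groups: 4 − 3 = 1.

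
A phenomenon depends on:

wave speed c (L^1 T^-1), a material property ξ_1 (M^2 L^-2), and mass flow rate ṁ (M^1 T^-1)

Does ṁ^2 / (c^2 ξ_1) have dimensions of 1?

Sum the exponent of each base dimension across the product:
  M: −2·[c]_M − [ξ_1]_M + 2·[ṁ]_M = −2·(0) − (2) + 2·(1) = 0
  L: −2·[c]_L − [ξ_1]_L + 2·[ṁ]_L = −2·(1) − (-2) + 2·(0) = 0
  T: −2·[c]_T − [ξ_1]_T + 2·[ṁ]_T = −2·(-1) − (0) + 2·(-1) = 0
  I: −2·[c]_I − [ξ_1]_I + 2·[ṁ]_I = −2·(0) − (0) + 2·(0) = 0
All base exponents vanish — dimensionless.

yes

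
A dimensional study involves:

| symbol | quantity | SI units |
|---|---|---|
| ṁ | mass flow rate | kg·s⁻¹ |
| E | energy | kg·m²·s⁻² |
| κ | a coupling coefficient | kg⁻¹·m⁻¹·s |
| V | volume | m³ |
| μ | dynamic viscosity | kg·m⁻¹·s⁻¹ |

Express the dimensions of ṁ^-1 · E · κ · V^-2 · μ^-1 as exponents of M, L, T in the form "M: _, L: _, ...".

M: -2, L: -4, T: 1

Collect each base-dimension exponent across the product:
  M: −(1) + (1) + (-1) − 2·(0) − (1) = -2
  L: −(0) + (2) + (-1) − 2·(3) − (-1) = -4
  T: −(-1) + (-2) + (1) − 2·(0) − (-1) = 1
So the dimensions are [M⁻² L⁻⁴ T].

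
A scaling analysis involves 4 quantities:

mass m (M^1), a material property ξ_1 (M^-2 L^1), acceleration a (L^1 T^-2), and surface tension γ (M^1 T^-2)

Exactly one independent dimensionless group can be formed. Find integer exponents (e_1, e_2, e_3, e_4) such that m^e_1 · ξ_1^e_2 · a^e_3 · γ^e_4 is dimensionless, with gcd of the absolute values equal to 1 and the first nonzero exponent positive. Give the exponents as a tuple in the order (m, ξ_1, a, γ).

M: e_1·(1) + e_2·(-2) + e_3·(0) + e_4·(1) = 0
L: e_1·(0) + e_2·(1) + e_3·(1) + e_4·(0) = 0
T: e_1·(0) + e_2·(0) + e_3·(-2) + e_4·(-2) = 0
Solving this homogeneous linear system for the smallest-integer solution (first nonzero entry positive) gives (1, 1, -1, 1).

(1, 1, -1, 1)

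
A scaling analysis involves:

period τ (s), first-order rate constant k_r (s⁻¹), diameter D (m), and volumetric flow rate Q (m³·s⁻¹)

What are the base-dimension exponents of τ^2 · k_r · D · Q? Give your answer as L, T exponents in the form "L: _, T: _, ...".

L: 4, T: 0

Collect each base-dimension exponent across the product:
  L: 2·(0) + (0) + (1) + (3) = 4
  T: 2·(1) + (-1) + (0) + (-1) = 0
So the dimensions are [L⁴].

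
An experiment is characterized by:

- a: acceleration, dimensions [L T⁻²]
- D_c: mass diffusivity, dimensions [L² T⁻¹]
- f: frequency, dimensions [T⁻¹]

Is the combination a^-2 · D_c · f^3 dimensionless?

yes

Sum the exponent of each base dimension across the product:
  M: −2·[a]_M + [D_c]_M + 3·[f]_M = −2·(0) + (0) + 3·(0) = 0
  L: −2·[a]_L + [D_c]_L + 3·[f]_L = −2·(1) + (2) + 3·(0) = 0
  T: −2·[a]_T + [D_c]_T + 3·[f]_T = −2·(-2) + (-1) + 3·(-1) = 0
  N: −2·[a]_N + [D_c]_N + 3·[f]_N = −2·(0) + (0) + 3·(0) = 0
All base exponents vanish — dimensionless.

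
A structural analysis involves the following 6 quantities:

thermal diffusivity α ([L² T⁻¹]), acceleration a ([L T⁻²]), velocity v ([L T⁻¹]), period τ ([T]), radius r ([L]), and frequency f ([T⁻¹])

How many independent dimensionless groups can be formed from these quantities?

4

There are 6 variables and 2 base dimensions (L, T).
The dimension matrix has rank 2.
Independent dimensionless groups: 6 − 2 = 4.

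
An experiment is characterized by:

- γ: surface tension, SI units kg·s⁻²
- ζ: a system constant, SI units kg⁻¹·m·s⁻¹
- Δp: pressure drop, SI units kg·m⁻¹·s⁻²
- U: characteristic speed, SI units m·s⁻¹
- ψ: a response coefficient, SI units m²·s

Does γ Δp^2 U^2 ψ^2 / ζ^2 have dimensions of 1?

no

Sum the exponent of each base dimension across the product:
  M: [γ]_M − 2·[ζ]_M + 2·[Δp]_M + 2·[U]_M + 2·[ψ]_M = (1) − 2·(-1) + 2·(1) + 2·(0) + 2·(0) = 5
  L: [γ]_L − 2·[ζ]_L + 2·[Δp]_L + 2·[U]_L + 2·[ψ]_L = (0) − 2·(1) + 2·(-1) + 2·(1) + 2·(2) = 2
  T: [γ]_T − 2·[ζ]_T + 2·[Δp]_T + 2·[U]_T + 2·[ψ]_T = (-2) − 2·(-1) + 2·(-2) + 2·(-1) + 2·(1) = -4
Net dimensions [M⁵ L² T⁻⁴] ≠ [1] — not dimensionless.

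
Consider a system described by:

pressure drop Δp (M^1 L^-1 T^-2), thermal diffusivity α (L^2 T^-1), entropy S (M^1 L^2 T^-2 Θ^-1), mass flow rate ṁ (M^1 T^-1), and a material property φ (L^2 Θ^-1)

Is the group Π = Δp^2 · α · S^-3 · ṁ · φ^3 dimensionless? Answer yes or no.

yes

Sum the exponent of each base dimension across the product:
  M: 2·[Δp]_M + [α]_M − 3·[S]_M + [ṁ]_M + 3·[φ]_M = 2·(1) + (0) − 3·(1) + (1) + 3·(0) = 0
  L: 2·[Δp]_L + [α]_L − 3·[S]_L + [ṁ]_L + 3·[φ]_L = 2·(-1) + (2) − 3·(2) + (0) + 3·(2) = 0
  T: 2·[Δp]_T + [α]_T − 3·[S]_T + [ṁ]_T + 3·[φ]_T = 2·(-2) + (-1) − 3·(-2) + (-1) + 3·(0) = 0
  Θ: 2·[Δp]_Θ + [α]_Θ − 3·[S]_Θ + [ṁ]_Θ + 3·[φ]_Θ = 2·(0) + (0) − 3·(-1) + (0) + 3·(-1) = 0
All base exponents vanish — dimensionless.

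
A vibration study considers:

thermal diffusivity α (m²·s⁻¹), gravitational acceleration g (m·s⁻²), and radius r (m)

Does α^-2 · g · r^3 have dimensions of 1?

yes

Sum the exponent of each base dimension across the product:
  L: −2·[α]_L + [g]_L + 3·[r]_L = −2·(2) + (1) + 3·(1) = 0
  T: −2·[α]_T + [g]_T + 3·[r]_T = −2·(-1) + (-2) + 3·(0) = 0
All base exponents vanish — dimensionless.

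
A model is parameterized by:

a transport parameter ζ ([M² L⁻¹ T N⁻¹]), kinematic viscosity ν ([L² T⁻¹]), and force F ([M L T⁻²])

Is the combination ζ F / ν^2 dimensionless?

no

Sum the exponent of each base dimension across the product:
  M: [ζ]_M − 2·[ν]_M + [F]_M = (2) − 2·(0) + (1) = 3
  L: [ζ]_L − 2·[ν]_L + [F]_L = (-1) − 2·(2) + (1) = -4
  T: [ζ]_T − 2·[ν]_T + [F]_T = (1) − 2·(-1) + (-2) = 1
  N: [ζ]_N − 2·[ν]_N + [F]_N = (-1) − 2·(0) + (0) = -1
Net dimensions [M³ L⁻⁴ T N⁻¹] ≠ [1] — not dimensionless.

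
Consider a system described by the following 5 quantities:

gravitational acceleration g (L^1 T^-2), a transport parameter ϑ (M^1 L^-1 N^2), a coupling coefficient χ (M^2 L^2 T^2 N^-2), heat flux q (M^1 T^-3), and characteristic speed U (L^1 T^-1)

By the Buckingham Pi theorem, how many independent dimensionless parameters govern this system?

1

There are 5 variables and 4 base dimensions (M, L, T, N).
The dimension matrix has rank 4.
Independent dimensionless groups: 5 − 4 = 1.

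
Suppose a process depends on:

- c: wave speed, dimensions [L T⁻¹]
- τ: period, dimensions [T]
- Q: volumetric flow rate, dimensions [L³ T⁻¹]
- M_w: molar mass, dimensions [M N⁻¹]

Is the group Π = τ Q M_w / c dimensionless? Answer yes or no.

Sum the exponent of each base dimension across the product:
  M: −[c]_M + [τ]_M + [Q]_M + [M_w]_M = −(0) + (0) + (0) + (1) = 1
  L: −[c]_L + [τ]_L + [Q]_L + [M_w]_L = −(1) + (0) + (3) + (0) = 2
  T: −[c]_T + [τ]_T + [Q]_T + [M_w]_T = −(-1) + (1) + (-1) + (0) = 1
  N: −[c]_N + [τ]_N + [Q]_N + [M_w]_N = −(0) + (0) + (0) + (-1) = -1
Net dimensions [M L² T N⁻¹] ≠ [1] — not dimensionless.

no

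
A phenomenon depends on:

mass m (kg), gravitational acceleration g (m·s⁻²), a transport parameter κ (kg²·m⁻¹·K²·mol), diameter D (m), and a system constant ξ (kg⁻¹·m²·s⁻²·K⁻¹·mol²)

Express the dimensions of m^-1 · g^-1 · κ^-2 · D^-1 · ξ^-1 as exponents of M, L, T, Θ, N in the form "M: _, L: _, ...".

M: -4, L: -2, T: 4, Θ: -3, N: -4

Collect each base-dimension exponent across the product:
  M: −(1) − (0) − 2·(2) − (0) − (-1) = -4
  L: −(0) − (1) − 2·(-1) − (1) − (2) = -2
  T: −(0) − (-2) − 2·(0) − (0) − (-2) = 4
  Θ: −(0) − (0) − 2·(2) − (0) − (-1) = -3
  N: −(0) − (0) − 2·(1) − (0) − (2) = -4
So the dimensions are [M⁻⁴ L⁻² T⁴ Θ⁻³ N⁻⁴].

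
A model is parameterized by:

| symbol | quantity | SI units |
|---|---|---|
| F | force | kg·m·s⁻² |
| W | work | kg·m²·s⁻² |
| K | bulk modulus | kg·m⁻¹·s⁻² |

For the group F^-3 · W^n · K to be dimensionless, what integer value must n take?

2

Balance the M exponent: (1)·n from W, plus −3·(1) + (1) = -2 from the rest, must sum to zero.
n − 2 = 0, so n = 2.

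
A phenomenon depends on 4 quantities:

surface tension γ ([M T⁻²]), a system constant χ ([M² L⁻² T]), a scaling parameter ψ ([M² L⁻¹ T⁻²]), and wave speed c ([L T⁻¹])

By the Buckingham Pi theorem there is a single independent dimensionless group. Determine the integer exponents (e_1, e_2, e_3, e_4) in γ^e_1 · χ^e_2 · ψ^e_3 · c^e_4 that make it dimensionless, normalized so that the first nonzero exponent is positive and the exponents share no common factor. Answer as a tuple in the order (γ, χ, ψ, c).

M: e_1·(1) + e_2·(2) + e_3·(2) + e_4·(0) = 0
L: e_1·(0) + e_2·(-2) + e_3·(-1) + e_4·(1) = 0
T: e_1·(-2) + e_2·(1) + e_3·(-2) + e_4·(-1) = 0
Solving this homogeneous linear system for the smallest-integer solution (first nonzero entry positive) gives (4, 1, -3, -1).

(4, 1, -3, -1)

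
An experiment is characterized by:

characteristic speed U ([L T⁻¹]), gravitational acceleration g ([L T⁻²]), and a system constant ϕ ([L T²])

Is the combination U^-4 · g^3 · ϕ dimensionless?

Sum the exponent of each base dimension across the product:
  L: −4·[U]_L + 3·[g]_L + [ϕ]_L = −4·(1) + 3·(1) + (1) = 0
  T: −4·[U]_T + 3·[g]_T + [ϕ]_T = −4·(-1) + 3·(-2) + (2) = 0
All base exponents vanish — dimensionless.

yes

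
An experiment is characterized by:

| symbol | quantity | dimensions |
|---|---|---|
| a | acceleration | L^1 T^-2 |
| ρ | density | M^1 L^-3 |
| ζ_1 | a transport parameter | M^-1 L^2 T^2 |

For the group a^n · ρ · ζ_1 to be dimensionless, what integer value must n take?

Balance the L exponent: (1)·n from a, plus (-3) + (2) = -1 from the rest, must sum to zero.
n − 1 = 0, so n = 1.

1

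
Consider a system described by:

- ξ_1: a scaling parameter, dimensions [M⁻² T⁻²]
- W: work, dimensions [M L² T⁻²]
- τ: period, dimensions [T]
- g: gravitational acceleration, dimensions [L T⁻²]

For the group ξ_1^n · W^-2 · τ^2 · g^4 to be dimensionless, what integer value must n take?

-1

Balance the M exponent: (-2)·n from ξ_1, plus −2·(1) + 2·(0) + 4·(0) = -2 from the rest, must sum to zero.
-2n − 2 = 0, so n = -1.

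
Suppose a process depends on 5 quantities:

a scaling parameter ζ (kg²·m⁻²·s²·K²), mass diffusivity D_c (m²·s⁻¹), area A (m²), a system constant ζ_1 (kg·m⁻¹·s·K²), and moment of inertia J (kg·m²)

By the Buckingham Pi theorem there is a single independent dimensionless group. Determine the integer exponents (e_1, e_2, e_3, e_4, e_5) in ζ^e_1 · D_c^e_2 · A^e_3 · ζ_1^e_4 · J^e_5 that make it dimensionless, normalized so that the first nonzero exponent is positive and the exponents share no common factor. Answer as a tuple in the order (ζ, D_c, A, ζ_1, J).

(2, 2, 1, -2, -2)

M: e_1·(2) + e_2·(0) + e_3·(0) + e_4·(1) + e_5·(1) = 0
L: e_1·(-2) + e_2·(2) + e_3·(2) + e_4·(-1) + e_5·(2) = 0
T: e_1·(2) + e_2·(-1) + e_3·(0) + e_4·(1) + e_5·(0) = 0
Θ: e_1·(2) + e_2·(0) + e_3·(0) + e_4·(2) + e_5·(0) = 0
Solving this homogeneous linear system for the smallest-integer solution (first nonzero entry positive) gives (2, 2, 1, -2, -2).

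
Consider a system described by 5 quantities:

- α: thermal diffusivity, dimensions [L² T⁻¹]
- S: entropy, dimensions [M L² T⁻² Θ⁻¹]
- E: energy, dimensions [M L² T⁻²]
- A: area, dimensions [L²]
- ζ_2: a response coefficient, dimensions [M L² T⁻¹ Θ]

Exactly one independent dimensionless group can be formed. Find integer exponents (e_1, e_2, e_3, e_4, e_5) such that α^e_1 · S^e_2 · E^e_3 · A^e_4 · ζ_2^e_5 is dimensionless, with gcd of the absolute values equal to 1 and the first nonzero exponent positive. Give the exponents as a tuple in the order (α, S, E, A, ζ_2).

M: e_1·(0) + e_2·(1) + e_3·(1) + e_4·(0) + e_5·(1) = 0
L: e_1·(2) + e_2·(2) + e_3·(2) + e_4·(2) + e_5·(2) = 0
T: e_1·(-1) + e_2·(-2) + e_3·(-2) + e_4·(0) + e_5·(-1) = 0
Θ: e_1·(0) + e_2·(-1) + e_3·(0) + e_4·(0) + e_5·(1) = 0
Solving this homogeneous linear system for the smallest-integer solution (first nonzero entry positive) gives (1, 1, -2, -1, 1).

(1, 1, -2, -1, 1)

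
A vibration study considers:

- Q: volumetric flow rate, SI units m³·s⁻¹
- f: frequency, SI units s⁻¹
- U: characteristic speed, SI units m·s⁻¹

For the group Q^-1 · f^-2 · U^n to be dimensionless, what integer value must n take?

3

Balance the L exponent: (1)·n from U, plus −(3) − 2·(0) = -3 from the rest, must sum to zero.
n − 3 = 0, so n = 3.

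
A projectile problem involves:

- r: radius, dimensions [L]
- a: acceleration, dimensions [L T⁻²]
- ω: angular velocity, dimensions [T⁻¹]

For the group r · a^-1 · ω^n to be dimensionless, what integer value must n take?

Balance the T exponent: (-1)·n from ω, plus (0) − (-2) = 2 from the rest, must sum to zero.
−n + 2 = 0, so n = 2.

2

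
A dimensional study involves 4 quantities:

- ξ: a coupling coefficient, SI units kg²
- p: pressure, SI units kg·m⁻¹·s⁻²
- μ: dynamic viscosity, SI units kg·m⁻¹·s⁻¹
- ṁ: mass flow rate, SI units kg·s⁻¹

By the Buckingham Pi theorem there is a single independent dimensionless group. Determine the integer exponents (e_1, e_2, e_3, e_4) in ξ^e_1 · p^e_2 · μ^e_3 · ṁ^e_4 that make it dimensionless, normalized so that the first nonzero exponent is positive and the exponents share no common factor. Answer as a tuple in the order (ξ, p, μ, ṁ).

M: e_1·(2) + e_2·(1) + e_3·(1) + e_4·(1) = 0
L: e_1·(0) + e_2·(-1) + e_3·(-1) + e_4·(0) = 0
T: e_1·(0) + e_2·(-2) + e_3·(-1) + e_4·(-1) = 0
Solving this homogeneous linear system for the smallest-integer solution (first nonzero entry positive) gives (1, 2, -2, -2).

(1, 2, -2, -2)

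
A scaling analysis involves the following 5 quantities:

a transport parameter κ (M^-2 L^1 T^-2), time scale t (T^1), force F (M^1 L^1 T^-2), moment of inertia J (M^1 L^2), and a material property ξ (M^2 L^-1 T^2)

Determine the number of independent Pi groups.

There are 5 variables and 3 base dimensions (M, L, T).
The dimension matrix has rank 3.
Independent dimensionless groups: 5 − 3 = 2.

2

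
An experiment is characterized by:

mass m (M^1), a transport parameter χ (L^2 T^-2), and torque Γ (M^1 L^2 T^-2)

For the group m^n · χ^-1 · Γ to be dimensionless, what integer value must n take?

Balance the M exponent: (1)·n from m, plus −(0) + (1) = 1 from the rest, must sum to zero.
n + 1 = 0, so n = -1.

-1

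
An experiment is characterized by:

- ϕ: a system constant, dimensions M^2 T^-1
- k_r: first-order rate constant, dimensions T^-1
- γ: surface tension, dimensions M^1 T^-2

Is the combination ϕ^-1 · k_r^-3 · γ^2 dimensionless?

yes

Sum the exponent of each base dimension across the product:
  M: −[ϕ]_M − 3·[k_r]_M + 2·[γ]_M = −(2) − 3·(0) + 2·(1) = 0
  L: −[ϕ]_L − 3·[k_r]_L + 2·[γ]_L = −(0) − 3·(0) + 2·(0) = 0
  T: −[ϕ]_T − 3·[k_r]_T + 2·[γ]_T = −(-1) − 3·(-1) + 2·(-2) = 0
  N: −[ϕ]_N − 3·[k_r]_N + 2·[γ]_N = −(0) − 3·(0) + 2·(0) = 0
All base exponents vanish — dimensionless.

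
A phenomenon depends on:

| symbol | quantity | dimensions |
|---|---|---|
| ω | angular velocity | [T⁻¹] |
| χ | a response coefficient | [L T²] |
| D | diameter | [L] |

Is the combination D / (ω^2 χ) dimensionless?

Sum the exponent of each base dimension across the product:
  M: −2·[ω]_M − [χ]_M + [D]_M = −2·(0) − (0) + (0) = 0
  L: −2·[ω]_L − [χ]_L + [D]_L = −2·(0) − (1) + (1) = 0
  T: −2·[ω]_T − [χ]_T + [D]_T = −2·(-1) − (2) + (0) = 0
All base exponents vanish — dimensionless.

yes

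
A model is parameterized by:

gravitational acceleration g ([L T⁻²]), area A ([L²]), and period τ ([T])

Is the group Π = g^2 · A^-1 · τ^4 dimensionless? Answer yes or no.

yes

Sum the exponent of each base dimension across the product:
  M: 2·[g]_M − [A]_M + 4·[τ]_M = 2·(0) − (0) + 4·(0) = 0
  L: 2·[g]_L − [A]_L + 4·[τ]_L = 2·(1) − (2) + 4·(0) = 0
  T: 2·[g]_T − [A]_T + 4·[τ]_T = 2·(-2) − (0) + 4·(1) = 0
All base exponents vanish — dimensionless.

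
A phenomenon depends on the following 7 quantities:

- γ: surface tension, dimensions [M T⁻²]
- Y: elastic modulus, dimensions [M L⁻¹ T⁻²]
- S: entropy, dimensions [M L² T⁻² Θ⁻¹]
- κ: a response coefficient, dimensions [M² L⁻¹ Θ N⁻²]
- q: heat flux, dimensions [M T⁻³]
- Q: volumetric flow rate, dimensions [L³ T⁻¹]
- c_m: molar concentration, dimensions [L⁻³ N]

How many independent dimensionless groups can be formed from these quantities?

2

There are 7 variables and 5 base dimensions (M, L, T, Θ, N).
The dimension matrix has rank 5.
Independent dimensionless groups: 7 − 5 = 2.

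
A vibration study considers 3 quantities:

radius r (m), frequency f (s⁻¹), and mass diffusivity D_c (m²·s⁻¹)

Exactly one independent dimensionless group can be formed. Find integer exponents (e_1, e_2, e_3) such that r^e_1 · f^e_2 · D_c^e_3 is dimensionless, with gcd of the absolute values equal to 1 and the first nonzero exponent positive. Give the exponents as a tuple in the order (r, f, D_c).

L: e_1·(1) + e_2·(0) + e_3·(2) = 0
T: e_1·(0) + e_2·(-1) + e_3·(-1) = 0
Solving this homogeneous linear system for the smallest-integer solution (first nonzero entry positive) gives (2, 1, -1).

(2, 1, -1)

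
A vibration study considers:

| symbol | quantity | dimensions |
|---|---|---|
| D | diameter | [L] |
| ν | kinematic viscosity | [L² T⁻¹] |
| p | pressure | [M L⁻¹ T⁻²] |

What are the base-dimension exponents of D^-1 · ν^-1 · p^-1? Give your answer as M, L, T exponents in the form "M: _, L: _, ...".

Collect each base-dimension exponent across the product:
  M: −(0) − (0) − (1) = -1
  L: −(1) − (2) − (-1) = -2
  T: −(0) − (-1) − (-2) = 3
So the dimensions are [M⁻¹ L⁻² T³].

M: -1, L: -2, T: 3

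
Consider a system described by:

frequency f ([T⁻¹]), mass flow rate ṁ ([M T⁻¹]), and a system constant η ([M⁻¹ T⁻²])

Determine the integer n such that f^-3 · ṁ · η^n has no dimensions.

Balance the M exponent: (-1)·n from η, plus −3·(0) + (1) = 1 from the rest, must sum to zero.
−n + 1 = 0, so n = 1.

1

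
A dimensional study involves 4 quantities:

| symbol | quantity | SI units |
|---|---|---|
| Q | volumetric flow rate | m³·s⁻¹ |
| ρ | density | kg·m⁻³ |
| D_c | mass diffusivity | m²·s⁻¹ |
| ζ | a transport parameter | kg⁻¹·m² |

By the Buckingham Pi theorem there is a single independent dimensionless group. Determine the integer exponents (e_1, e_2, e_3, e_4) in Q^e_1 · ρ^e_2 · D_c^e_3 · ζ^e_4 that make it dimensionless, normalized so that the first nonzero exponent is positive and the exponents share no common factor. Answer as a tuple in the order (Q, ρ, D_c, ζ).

M: e_1·(0) + e_2·(1) + e_3·(0) + e_4·(-1) = 0
L: e_1·(3) + e_2·(-3) + e_3·(2) + e_4·(2) = 0
T: e_1·(-1) + e_2·(0) + e_3·(-1) + e_4·(0) = 0
Solving this homogeneous linear system for the smallest-integer solution (first nonzero entry positive) gives (1, 1, -1, 1).

(1, 1, -1, 1)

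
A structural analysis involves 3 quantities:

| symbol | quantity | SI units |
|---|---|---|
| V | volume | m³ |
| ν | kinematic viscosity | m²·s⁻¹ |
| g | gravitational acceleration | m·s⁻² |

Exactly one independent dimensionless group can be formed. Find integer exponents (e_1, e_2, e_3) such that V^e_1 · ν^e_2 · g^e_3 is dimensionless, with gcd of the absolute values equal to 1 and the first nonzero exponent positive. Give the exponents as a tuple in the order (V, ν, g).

L: e_1·(3) + e_2·(2) + e_3·(1) = 0
T: e_1·(0) + e_2·(-1) + e_3·(-2) = 0
Solving this homogeneous linear system for the smallest-integer solution (first nonzero entry positive) gives (1, -2, 1).

(1, -2, 1)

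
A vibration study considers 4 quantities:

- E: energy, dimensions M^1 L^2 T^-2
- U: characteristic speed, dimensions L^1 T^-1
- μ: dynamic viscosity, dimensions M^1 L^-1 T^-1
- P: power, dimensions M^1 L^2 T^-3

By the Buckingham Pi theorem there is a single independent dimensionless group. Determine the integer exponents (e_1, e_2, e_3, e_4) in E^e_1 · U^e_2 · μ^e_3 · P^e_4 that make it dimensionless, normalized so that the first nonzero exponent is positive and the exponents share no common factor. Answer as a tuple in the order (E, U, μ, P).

M: e_1·(1) + e_2·(0) + e_3·(1) + e_4·(1) = 0
L: e_1·(2) + e_2·(1) + e_3·(-1) + e_4·(2) = 0
T: e_1·(-2) + e_2·(-1) + e_3·(-1) + e_4·(-3) = 0
Solving this homogeneous linear system for the smallest-integer solution (first nonzero entry positive) gives (1, 3, 1, -2).

(1, 3, 1, -2)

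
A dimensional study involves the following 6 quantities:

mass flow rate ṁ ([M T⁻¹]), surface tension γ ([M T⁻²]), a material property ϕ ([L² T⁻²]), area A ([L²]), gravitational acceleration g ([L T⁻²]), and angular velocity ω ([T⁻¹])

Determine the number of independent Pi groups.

There are 6 variables and 3 base dimensions (M, L, T).
The dimension matrix has rank 3.
Independent dimensionless groups: 6 − 3 = 3.

3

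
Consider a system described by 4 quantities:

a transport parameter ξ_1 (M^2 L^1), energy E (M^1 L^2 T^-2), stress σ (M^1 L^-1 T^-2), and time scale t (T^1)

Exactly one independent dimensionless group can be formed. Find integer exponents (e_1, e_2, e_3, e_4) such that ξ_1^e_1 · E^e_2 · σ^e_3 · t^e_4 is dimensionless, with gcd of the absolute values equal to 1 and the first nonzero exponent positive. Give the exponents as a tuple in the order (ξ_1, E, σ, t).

(1, -1, -1, -4)

M: e_1·(2) + e_2·(1) + e_3·(1) + e_4·(0) = 0
L: e_1·(1) + e_2·(2) + e_3·(-1) + e_4·(0) = 0
T: e_1·(0) + e_2·(-2) + e_3·(-2) + e_4·(1) = 0
Solving this homogeneous linear system for the smallest-integer solution (first nonzero entry positive) gives (1, -1, -1, -4).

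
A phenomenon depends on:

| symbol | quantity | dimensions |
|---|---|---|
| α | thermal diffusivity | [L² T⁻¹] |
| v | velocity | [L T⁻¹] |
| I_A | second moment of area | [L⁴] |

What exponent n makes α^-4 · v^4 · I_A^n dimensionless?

1

Balance the L exponent: (4)·n from I_A, plus −4·(2) + 4·(1) = -4 from the rest, must sum to zero.
4n − 4 = 0, so n = 1.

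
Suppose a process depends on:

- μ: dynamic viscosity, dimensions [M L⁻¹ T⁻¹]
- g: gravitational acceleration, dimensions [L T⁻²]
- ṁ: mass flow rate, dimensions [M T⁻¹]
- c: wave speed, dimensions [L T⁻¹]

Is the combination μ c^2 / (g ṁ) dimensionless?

Sum the exponent of each base dimension across the product:
  M: [μ]_M − [g]_M − [ṁ]_M + 2·[c]_M = (1) − (0) − (1) + 2·(0) = 0
  L: [μ]_L − [g]_L − [ṁ]_L + 2·[c]_L = (-1) − (1) − (0) + 2·(1) = 0
  T: [μ]_T − [g]_T − [ṁ]_T + 2·[c]_T = (-1) − (-2) − (-1) + 2·(-1) = 0
All base exponents vanish — dimensionless.

yes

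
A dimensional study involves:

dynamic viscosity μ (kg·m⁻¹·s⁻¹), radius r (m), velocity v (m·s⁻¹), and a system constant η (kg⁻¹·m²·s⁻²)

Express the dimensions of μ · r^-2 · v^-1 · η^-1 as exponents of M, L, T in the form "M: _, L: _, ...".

M: 2, L: -6, T: 2

Collect each base-dimension exponent across the product:
  M: (1) − 2·(0) − (0) − (-1) = 2
  L: (-1) − 2·(1) − (1) − (2) = -6
  T: (-1) − 2·(0) − (-1) − (-2) = 2
So the dimensions are [M² L⁻⁶ T²].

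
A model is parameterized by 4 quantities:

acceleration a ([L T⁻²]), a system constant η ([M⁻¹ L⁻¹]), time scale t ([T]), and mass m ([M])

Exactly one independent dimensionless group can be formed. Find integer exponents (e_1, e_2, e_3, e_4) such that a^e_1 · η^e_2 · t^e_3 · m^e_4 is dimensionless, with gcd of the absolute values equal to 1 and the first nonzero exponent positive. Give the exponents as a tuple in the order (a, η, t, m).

M: e_1·(0) + e_2·(-1) + e_3·(0) + e_4·(1) = 0
L: e_1·(1) + e_2·(-1) + e_3·(0) + e_4·(0) = 0
T: e_1·(-2) + e_2·(0) + e_3·(1) + e_4·(0) = 0
Solving this homogeneous linear system for the smallest-integer solution (first nonzero entry positive) gives (1, 1, 2, 1).

(1, 1, 2, 1)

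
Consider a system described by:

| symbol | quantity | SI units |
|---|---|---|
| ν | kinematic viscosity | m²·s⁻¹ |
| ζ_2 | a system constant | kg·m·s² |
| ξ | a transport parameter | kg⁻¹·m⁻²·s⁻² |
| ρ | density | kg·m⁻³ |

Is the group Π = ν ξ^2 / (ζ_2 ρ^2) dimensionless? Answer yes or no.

no

Sum the exponent of each base dimension across the product:
  M: [ν]_M − [ζ_2]_M + 2·[ξ]_M − 2·[ρ]_M = (0) − (1) + 2·(-1) − 2·(1) = -5
  L: [ν]_L − [ζ_2]_L + 2·[ξ]_L − 2·[ρ]_L = (2) − (1) + 2·(-2) − 2·(-3) = 3
  T: [ν]_T − [ζ_2]_T + 2·[ξ]_T − 2·[ρ]_T = (-1) − (2) + 2·(-2) − 2·(0) = -7
Net dimensions [M⁻⁵ L³ T⁻⁷] ≠ [1] — not dimensionless.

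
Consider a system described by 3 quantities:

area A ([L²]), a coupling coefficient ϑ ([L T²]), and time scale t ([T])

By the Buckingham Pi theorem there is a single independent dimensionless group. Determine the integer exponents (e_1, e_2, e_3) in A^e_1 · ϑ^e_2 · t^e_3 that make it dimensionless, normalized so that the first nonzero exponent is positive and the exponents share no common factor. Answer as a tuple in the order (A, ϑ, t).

(1, -2, 4)

L: e_1·(2) + e_2·(1) + e_3·(0) = 0
T: e_1·(0) + e_2·(2) + e_3·(1) = 0
Solving this homogeneous linear system for the smallest-integer solution (first nonzero entry positive) gives (1, -2, 4).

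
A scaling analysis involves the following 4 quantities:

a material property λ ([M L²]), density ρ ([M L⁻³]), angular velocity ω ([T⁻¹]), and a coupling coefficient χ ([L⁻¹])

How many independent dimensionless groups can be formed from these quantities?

1

There are 4 variables and 3 base dimensions (M, L, T).
The dimension matrix has rank 3.
Independent dimensionless groups: 4 − 3 = 1.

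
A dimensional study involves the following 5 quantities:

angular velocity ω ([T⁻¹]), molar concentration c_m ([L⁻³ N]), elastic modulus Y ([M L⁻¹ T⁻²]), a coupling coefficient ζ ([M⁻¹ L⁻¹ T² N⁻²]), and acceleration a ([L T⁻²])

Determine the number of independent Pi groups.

There are 5 variables and 4 base dimensions (M, L, T, N).
The dimension matrix has rank 4.
Independent dimensionless groups: 5 − 4 = 1.

1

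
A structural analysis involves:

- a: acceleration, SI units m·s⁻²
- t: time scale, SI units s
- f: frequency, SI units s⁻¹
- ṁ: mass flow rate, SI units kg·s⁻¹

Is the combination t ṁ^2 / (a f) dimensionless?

no

Sum the exponent of each base dimension across the product:
  M: −[a]_M + [t]_M − [f]_M + 2·[ṁ]_M = −(0) + (0) − (0) + 2·(1) = 2
  L: −[a]_L + [t]_L − [f]_L + 2·[ṁ]_L = −(1) + (0) − (0) + 2·(0) = -1
  T: −[a]_T + [t]_T − [f]_T + 2·[ṁ]_T = −(-2) + (1) − (-1) + 2·(-1) = 2
Net dimensions [M² L⁻¹ T²] ≠ [1] — not dimensionless.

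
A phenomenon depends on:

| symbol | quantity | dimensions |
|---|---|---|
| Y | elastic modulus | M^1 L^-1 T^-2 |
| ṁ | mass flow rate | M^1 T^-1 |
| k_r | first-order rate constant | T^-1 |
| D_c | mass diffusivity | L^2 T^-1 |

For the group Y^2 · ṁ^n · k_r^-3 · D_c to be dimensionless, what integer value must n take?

-2

Balance the M exponent: (1)·n from ṁ, plus 2·(1) − 3·(0) + (0) = 2 from the rest, must sum to zero.
n + 2 = 0, so n = -2.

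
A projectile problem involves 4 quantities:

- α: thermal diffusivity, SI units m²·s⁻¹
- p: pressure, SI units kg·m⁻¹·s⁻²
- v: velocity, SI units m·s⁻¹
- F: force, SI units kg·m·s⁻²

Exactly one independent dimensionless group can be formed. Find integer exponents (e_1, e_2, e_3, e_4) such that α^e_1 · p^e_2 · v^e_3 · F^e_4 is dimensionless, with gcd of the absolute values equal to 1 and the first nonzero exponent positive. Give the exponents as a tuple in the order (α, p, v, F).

M: e_1·(0) + e_2·(1) + e_3·(0) + e_4·(1) = 0
L: e_1·(2) + e_2·(-1) + e_3·(1) + e_4·(1) = 0
T: e_1·(-1) + e_2·(-2) + e_3·(-1) + e_4·(-2) = 0
Solving this homogeneous linear system for the smallest-integer solution (first nonzero entry positive) gives (2, 1, -2, -1).

(2, 1, -2, -1)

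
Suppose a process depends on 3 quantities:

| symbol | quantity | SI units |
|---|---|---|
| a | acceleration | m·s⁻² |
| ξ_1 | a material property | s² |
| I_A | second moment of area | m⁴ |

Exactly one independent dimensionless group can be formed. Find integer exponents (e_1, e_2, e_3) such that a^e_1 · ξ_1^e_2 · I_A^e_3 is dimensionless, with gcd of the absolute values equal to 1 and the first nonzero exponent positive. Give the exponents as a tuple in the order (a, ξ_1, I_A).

(4, 4, -1)

L: e_1·(1) + e_2·(0) + e_3·(4) = 0
T: e_1·(-2) + e_2·(2) + e_3·(0) = 0
Solving this homogeneous linear system for the smallest-integer solution (first nonzero entry positive) gives (4, 4, -1).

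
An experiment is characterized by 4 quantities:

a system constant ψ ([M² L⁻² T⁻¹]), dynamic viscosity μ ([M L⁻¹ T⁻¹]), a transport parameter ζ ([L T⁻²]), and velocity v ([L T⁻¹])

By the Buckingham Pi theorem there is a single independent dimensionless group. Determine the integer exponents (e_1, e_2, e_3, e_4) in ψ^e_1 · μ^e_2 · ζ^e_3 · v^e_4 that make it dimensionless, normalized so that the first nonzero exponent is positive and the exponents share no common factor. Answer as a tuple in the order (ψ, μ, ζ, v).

(1, -2, 1, -1)

M: e_1·(2) + e_2·(1) + e_3·(0) + e_4·(0) = 0
L: e_1·(-2) + e_2·(-1) + e_3·(1) + e_4·(1) = 0
T: e_1·(-1) + e_2·(-1) + e_3·(-2) + e_4·(-1) = 0
Solving this homogeneous linear system for the smallest-integer solution (first nonzero entry positive) gives (1, -2, 1, -1).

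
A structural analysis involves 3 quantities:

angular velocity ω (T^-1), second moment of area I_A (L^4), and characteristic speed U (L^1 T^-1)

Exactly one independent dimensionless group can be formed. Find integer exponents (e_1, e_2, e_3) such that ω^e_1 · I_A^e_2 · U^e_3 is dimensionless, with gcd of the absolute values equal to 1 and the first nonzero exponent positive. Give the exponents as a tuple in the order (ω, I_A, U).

L: e_1·(0) + e_2·(4) + e_3·(1) = 0
T: e_1·(-1) + e_2·(0) + e_3·(-1) = 0
Solving this homogeneous linear system for the smallest-integer solution (first nonzero entry positive) gives (4, 1, -4).

(4, 1, -4)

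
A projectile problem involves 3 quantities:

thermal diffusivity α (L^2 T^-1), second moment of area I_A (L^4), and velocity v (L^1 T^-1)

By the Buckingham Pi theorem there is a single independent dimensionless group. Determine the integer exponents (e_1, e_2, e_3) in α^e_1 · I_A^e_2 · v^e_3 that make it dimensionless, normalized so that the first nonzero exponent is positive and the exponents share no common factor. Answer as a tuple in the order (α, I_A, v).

L: e_1·(2) + e_2·(4) + e_3·(1) = 0
T: e_1·(-1) + e_2·(0) + e_3·(-1) = 0
Solving this homogeneous linear system for the smallest-integer solution (first nonzero entry positive) gives (4, -1, -4).

(4, -1, -4)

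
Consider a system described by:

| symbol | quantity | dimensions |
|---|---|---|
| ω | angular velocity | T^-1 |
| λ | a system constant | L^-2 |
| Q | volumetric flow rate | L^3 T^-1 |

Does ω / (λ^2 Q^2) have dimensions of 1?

Sum the exponent of each base dimension across the product:
  L: [ω]_L − 2·[λ]_L − 2·[Q]_L = (0) − 2·(-2) − 2·(3) = -2
  T: [ω]_T − 2·[λ]_T − 2·[Q]_T = (-1) − 2·(0) − 2·(-1) = 1
Net dimensions [L⁻² T] ≠ [1] — not dimensionless.

no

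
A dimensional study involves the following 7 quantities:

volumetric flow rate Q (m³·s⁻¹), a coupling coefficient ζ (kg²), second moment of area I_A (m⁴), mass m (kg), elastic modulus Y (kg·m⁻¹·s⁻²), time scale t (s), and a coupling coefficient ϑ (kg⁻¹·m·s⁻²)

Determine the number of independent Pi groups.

4

There are 7 variables and 3 base dimensions (M, L, T).
The dimension matrix has rank 3.
Independent dimensionless groups: 7 − 3 = 4.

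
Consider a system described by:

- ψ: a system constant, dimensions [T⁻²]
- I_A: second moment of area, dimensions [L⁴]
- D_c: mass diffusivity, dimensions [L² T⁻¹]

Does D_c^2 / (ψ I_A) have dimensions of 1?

yes

Sum the exponent of each base dimension across the product:
  M: −[ψ]_M − [I_A]_M + 2·[D_c]_M = −(0) − (0) + 2·(0) = 0
  L: −[ψ]_L − [I_A]_L + 2·[D_c]_L = −(0) − (4) + 2·(2) = 0
  T: −[ψ]_T − [I_A]_T + 2·[D_c]_T = −(-2) − (0) + 2·(-1) = 0
  N: −[ψ]_N − [I_A]_N + 2·[D_c]_N = −(0) − (0) + 2·(0) = 0
All base exponents vanish — dimensionless.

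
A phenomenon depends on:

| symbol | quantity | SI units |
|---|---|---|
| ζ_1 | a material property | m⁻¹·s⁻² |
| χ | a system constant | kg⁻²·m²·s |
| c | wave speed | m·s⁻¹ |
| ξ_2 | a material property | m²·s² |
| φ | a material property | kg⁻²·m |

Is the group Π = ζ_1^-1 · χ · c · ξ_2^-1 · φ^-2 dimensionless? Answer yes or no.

no

Sum the exponent of each base dimension across the product:
  M: −[ζ_1]_M + [χ]_M + [c]_M − [ξ_2]_M − 2·[φ]_M = −(0) + (-2) + (0) − (0) − 2·(-2) = 2
  L: −[ζ_1]_L + [χ]_L + [c]_L − [ξ_2]_L − 2·[φ]_L = −(-1) + (2) + (1) − (2) − 2·(1) = 0
  T: −[ζ_1]_T + [χ]_T + [c]_T − [ξ_2]_T − 2·[φ]_T = −(-2) + (1) + (-1) − (2) − 2·(0) = 0
Net dimensions [M²] ≠ [1] — not dimensionless.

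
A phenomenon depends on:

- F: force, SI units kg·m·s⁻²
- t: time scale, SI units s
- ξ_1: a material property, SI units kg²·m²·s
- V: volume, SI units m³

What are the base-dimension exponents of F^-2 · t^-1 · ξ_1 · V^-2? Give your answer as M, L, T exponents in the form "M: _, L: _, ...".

M: 0, L: -6, T: 4

Collect each base-dimension exponent across the product:
  M: −2·(1) − (0) + (2) − 2·(0) = 0
  L: −2·(1) − (0) + (2) − 2·(3) = -6
  T: −2·(-2) − (1) + (1) − 2·(0) = 4
So the dimensions are [L⁻⁶ T⁴].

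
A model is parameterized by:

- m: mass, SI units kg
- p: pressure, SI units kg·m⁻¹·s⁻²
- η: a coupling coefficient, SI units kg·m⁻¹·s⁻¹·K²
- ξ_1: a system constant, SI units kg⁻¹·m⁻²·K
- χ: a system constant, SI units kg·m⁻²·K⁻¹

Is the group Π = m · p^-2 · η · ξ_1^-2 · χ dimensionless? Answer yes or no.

Sum the exponent of each base dimension across the product:
  M: [m]_M − 2·[p]_M + [η]_M − 2·[ξ_1]_M + [χ]_M = (1) − 2·(1) + (1) − 2·(-1) + (1) = 3
  L: [m]_L − 2·[p]_L + [η]_L − 2·[ξ_1]_L + [χ]_L = (0) − 2·(-1) + (-1) − 2·(-2) + (-2) = 3
  T: [m]_T − 2·[p]_T + [η]_T − 2·[ξ_1]_T + [χ]_T = (0) − 2·(-2) + (-1) − 2·(0) + (0) = 3
  Θ: [m]_Θ − 2·[p]_Θ + [η]_Θ − 2·[ξ_1]_Θ + [χ]_Θ = (0) − 2·(0) + (2) − 2·(1) + (-1) = -1
Net dimensions [M³ L³ T³ Θ⁻¹] ≠ [1] — not dimensionless.

no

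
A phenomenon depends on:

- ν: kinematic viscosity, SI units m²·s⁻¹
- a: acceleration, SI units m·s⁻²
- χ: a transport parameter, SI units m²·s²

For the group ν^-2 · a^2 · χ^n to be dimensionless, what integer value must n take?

1

Balance the L exponent: (2)·n from χ, plus −2·(2) + 2·(1) = -2 from the rest, must sum to zero.
2n − 2 = 0, so n = 1.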